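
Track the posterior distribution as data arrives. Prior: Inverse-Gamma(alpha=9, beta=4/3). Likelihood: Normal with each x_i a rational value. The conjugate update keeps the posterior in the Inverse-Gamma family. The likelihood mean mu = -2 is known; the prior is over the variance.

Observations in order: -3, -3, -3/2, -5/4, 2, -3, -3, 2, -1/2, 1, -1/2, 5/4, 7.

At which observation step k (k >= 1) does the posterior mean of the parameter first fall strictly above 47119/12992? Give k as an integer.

obs 1: x=-3 → posterior Inverse-Gamma(19/2, 11/6)
obs 2: x=-3 → posterior Inverse-Gamma(10, 7/3)
obs 3: x=-3/2 → posterior Inverse-Gamma(21/2, 59/24)
obs 4: x=-5/4 → posterior Inverse-Gamma(11, 263/96)
obs 5: x=2 → posterior Inverse-Gamma(23/2, 1031/96)
obs 6: x=-3 → posterior Inverse-Gamma(12, 1079/96)
obs 7: x=-3 → posterior Inverse-Gamma(25/2, 1127/96)
obs 8: x=2 → posterior Inverse-Gamma(13, 1895/96)
obs 9: x=-1/2 → posterior Inverse-Gamma(27/2, 2003/96)
obs 10: x=1 → posterior Inverse-Gamma(14, 2435/96)
obs 11: x=-1/2 → posterior Inverse-Gamma(29/2, 2543/96)
obs 12: x=5/4 → posterior Inverse-Gamma(15, 1525/48)
obs 13: x=7 → posterior Inverse-Gamma(31/2, 3469/48)

k = 13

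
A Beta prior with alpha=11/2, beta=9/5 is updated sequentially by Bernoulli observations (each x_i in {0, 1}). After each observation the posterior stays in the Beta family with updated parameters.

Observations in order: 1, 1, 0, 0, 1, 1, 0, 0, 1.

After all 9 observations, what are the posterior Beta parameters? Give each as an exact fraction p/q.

obs 1: x=1 → posterior Beta(13/2, 9/5)
obs 2: x=1 → posterior Beta(15/2, 9/5)
obs 3: x=0 → posterior Beta(15/2, 14/5)
obs 4: x=0 → posterior Beta(15/2, 19/5)
obs 5: x=1 → posterior Beta(17/2, 19/5)
obs 6: x=1 → posterior Beta(19/2, 19/5)
obs 7: x=0 → posterior Beta(19/2, 24/5)
obs 8: x=0 → posterior Beta(19/2, 29/5)
obs 9: x=1 → posterior Beta(21/2, 29/5)

alpha=21/2, beta=29/5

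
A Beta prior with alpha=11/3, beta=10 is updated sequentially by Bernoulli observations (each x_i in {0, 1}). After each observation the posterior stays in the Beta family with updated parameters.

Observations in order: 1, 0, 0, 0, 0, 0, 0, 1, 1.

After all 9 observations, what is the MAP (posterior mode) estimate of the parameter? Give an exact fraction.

obs 1: x=1 → posterior Beta(14/3, 10)
obs 2: x=0 → posterior Beta(14/3, 11)
obs 3: x=0 → posterior Beta(14/3, 12)
obs 4: x=0 → posterior Beta(14/3, 13)
obs 5: x=0 → posterior Beta(14/3, 14)
obs 6: x=0 → posterior Beta(14/3, 15)
obs 7: x=0 → posterior Beta(14/3, 16)
obs 8: x=1 → posterior Beta(17/3, 16)
obs 9: x=1 → posterior Beta(20/3, 16)

17/62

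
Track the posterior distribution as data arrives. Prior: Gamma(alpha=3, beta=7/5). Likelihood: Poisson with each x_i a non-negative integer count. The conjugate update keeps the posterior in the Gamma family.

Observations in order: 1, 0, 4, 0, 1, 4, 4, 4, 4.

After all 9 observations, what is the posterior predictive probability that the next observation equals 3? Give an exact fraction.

obs 1: x=1 → posterior Gamma(4, 12/5)
obs 2: x=0 → posterior Gamma(4, 17/5)
obs 3: x=4 → posterior Gamma(8, 22/5)
obs 4: x=0 → posterior Gamma(8, 27/5)
obs 5: x=1 → posterior Gamma(9, 32/5)
obs 6: x=4 → posterior Gamma(13, 37/5)
obs 7: x=4 → posterior Gamma(17, 42/5)
obs 8: x=4 → posterior Gamma(21, 47/5)
obs 9: x=4 → posterior Gamma(25, 52/5)

322757962246765009216296676931676603731148800000/1622756843776834491571937224311959365174658876889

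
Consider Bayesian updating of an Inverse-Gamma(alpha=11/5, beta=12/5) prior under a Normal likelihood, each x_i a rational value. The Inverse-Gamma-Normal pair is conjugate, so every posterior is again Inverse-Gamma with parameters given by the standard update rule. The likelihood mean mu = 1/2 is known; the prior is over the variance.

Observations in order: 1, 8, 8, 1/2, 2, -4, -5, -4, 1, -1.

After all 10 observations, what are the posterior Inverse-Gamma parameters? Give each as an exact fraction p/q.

alpha=36/5, beta=3861/40

obs 1: x=1 → posterior Inverse-Gamma(27/10, 101/40)
obs 2: x=8 → posterior Inverse-Gamma(16/5, 613/20)
obs 3: x=8 → posterior Inverse-Gamma(37/10, 2351/40)
obs 4: x=1/2 → posterior Inverse-Gamma(21/5, 2351/40)
obs 5: x=2 → posterior Inverse-Gamma(47/10, 599/10)
obs 6: x=-4 → posterior Inverse-Gamma(26/5, 2801/40)
obs 7: x=-5 → posterior Inverse-Gamma(57/10, 1703/20)
obs 8: x=-4 → posterior Inverse-Gamma(31/5, 3811/40)
obs 9: x=1 → posterior Inverse-Gamma(67/10, 477/5)
obs 10: x=-1 → posterior Inverse-Gamma(36/5, 3861/40)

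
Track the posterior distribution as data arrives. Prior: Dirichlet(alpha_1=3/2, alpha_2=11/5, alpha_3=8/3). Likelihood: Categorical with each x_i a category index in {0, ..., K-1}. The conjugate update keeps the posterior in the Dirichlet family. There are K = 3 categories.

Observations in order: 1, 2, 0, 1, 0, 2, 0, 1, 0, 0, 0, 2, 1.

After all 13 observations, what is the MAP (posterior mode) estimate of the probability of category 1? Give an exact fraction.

obs 1: x=1 → posterior Dirichlet(3/2, 16/5, 8/3)
obs 2: x=2 → posterior Dirichlet(3/2, 16/5, 11/3)
obs 3: x=0 → posterior Dirichlet(5/2, 16/5, 11/3)
obs 4: x=1 → posterior Dirichlet(5/2, 21/5, 11/3)
obs 5: x=0 → posterior Dirichlet(7/2, 21/5, 11/3)
obs 6: x=2 → posterior Dirichlet(7/2, 21/5, 14/3)
obs 7: x=0 → posterior Dirichlet(9/2, 21/5, 14/3)
obs 8: x=1 → posterior Dirichlet(9/2, 26/5, 14/3)
obs 9: x=0 → posterior Dirichlet(11/2, 26/5, 14/3)
obs 10: x=0 → posterior Dirichlet(13/2, 26/5, 14/3)
obs 11: x=0 → posterior Dirichlet(15/2, 26/5, 14/3)
obs 12: x=2 → posterior Dirichlet(15/2, 26/5, 17/3)
obs 13: x=1 → posterior Dirichlet(15/2, 31/5, 17/3)

156/491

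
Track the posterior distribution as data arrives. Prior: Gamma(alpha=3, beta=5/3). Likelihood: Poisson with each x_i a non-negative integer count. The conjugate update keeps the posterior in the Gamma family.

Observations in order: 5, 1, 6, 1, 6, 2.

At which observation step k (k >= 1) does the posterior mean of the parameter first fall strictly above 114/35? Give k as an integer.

obs 1: x=5 → posterior Gamma(8, 8/3)
obs 2: x=1 → posterior Gamma(9, 11/3)
obs 3: x=6 → posterior Gamma(15, 14/3)
obs 4: x=1 → posterior Gamma(16, 17/3)
obs 5: x=6 → posterior Gamma(22, 20/3)
obs 6: x=2 → posterior Gamma(24, 23/3)

k = 5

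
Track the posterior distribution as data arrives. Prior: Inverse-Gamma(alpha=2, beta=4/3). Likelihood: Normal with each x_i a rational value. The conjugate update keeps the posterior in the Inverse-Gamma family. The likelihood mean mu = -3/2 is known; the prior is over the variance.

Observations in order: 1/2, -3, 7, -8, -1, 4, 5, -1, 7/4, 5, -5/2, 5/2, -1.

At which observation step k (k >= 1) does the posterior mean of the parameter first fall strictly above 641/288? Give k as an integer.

k = 2

obs 1: x=1/2 → posterior Inverse-Gamma(5/2, 10/3)
obs 2: x=-3 → posterior Inverse-Gamma(3, 107/24)
obs 3: x=7 → posterior Inverse-Gamma(7/2, 487/12)
obs 4: x=-8 → posterior Inverse-Gamma(4, 1481/24)
obs 5: x=-1 → posterior Inverse-Gamma(9/2, 371/6)
obs 6: x=4 → posterior Inverse-Gamma(5, 1847/24)
obs 7: x=5 → posterior Inverse-Gamma(11/2, 1177/12)
obs 8: x=-1 → posterior Inverse-Gamma(6, 2357/24)
obs 9: x=7/4 → posterior Inverse-Gamma(13/2, 9935/96)
obs 10: x=5 → posterior Inverse-Gamma(7, 11963/96)
obs 11: x=-5/2 → posterior Inverse-Gamma(15/2, 12011/96)
obs 12: x=5/2 → posterior Inverse-Gamma(8, 12779/96)
obs 13: x=-1 → posterior Inverse-Gamma(17/2, 12791/96)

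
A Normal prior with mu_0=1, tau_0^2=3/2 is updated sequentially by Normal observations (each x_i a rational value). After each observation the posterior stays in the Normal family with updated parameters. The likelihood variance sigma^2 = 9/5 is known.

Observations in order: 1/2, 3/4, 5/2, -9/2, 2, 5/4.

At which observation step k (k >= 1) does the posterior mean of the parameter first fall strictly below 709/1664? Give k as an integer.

obs 1: x=1/2 → posterior Normal(17/22, 9/11)
obs 2: x=3/4 → posterior Normal(49/64, 9/16)
obs 3: x=5/2 → posterior Normal(33/28, 3/7)
obs 4: x=-9/2 → posterior Normal(9/104, 9/26)
obs 5: x=2 → posterior Normal(49/124, 9/31)
obs 6: x=5/4 → posterior Normal(37/72, 1/4)

k = 4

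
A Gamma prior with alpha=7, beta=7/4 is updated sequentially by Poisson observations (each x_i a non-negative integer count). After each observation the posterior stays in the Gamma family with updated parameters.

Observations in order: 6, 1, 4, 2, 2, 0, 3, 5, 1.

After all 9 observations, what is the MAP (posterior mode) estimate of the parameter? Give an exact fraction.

obs 1: x=6 → posterior Gamma(13, 11/4)
obs 2: x=1 → posterior Gamma(14, 15/4)
obs 3: x=4 → posterior Gamma(18, 19/4)
obs 4: x=2 → posterior Gamma(20, 23/4)
obs 5: x=2 → posterior Gamma(22, 27/4)
obs 6: x=0 → posterior Gamma(22, 31/4)
obs 7: x=3 → posterior Gamma(25, 35/4)
obs 8: x=5 → posterior Gamma(30, 39/4)
obs 9: x=1 → posterior Gamma(31, 43/4)

120/43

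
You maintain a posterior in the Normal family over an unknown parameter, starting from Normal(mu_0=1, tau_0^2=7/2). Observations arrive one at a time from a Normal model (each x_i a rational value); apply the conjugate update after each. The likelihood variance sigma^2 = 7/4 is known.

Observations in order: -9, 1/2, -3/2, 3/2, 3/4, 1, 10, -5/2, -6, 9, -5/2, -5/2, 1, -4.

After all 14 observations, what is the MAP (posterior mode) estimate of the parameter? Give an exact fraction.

-15/58

obs 1: x=-9 → posterior Normal(-17/3, 7/6)
obs 2: x=1/2 → posterior Normal(-16/5, 7/10)
obs 3: x=-3/2 → posterior Normal(-19/7, 1/2)
obs 4: x=3/2 → posterior Normal(-16/9, 7/18)
obs 5: x=3/4 → posterior Normal(-29/22, 7/22)
obs 6: x=1 → posterior Normal(-25/26, 7/26)
obs 7: x=10 → posterior Normal(1/2, 7/30)
obs 8: x=-5/2 → posterior Normal(5/34, 7/34)
obs 9: x=-6 → posterior Normal(-1/2, 7/38)
obs 10: x=9 → posterior Normal(17/42, 1/6)
obs 11: x=-5/2 → posterior Normal(7/46, 7/46)
obs 12: x=-5/2 → posterior Normal(-3/50, 7/50)
obs 13: x=1 → posterior Normal(1/54, 7/54)
obs 14: x=-4 → posterior Normal(-15/58, 7/58)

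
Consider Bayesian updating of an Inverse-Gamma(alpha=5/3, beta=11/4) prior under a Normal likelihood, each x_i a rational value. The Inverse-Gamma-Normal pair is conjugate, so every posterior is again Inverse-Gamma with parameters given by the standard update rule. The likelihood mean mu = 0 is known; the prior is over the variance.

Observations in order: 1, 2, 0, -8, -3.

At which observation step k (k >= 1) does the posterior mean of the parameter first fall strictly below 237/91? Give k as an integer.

obs 1: x=1 → posterior Inverse-Gamma(13/6, 13/4)
obs 2: x=2 → posterior Inverse-Gamma(8/3, 21/4)
obs 3: x=0 → posterior Inverse-Gamma(19/6, 21/4)
obs 4: x=-8 → posterior Inverse-Gamma(11/3, 149/4)
obs 5: x=-3 → posterior Inverse-Gamma(25/6, 167/4)

k = 3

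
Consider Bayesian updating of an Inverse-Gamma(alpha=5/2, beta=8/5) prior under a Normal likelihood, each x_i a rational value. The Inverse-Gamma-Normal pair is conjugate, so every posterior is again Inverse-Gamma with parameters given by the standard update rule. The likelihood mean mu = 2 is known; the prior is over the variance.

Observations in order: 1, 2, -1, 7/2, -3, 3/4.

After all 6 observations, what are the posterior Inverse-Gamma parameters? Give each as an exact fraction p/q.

alpha=11/2, beta=3361/160

obs 1: x=1 → posterior Inverse-Gamma(3, 21/10)
obs 2: x=2 → posterior Inverse-Gamma(7/2, 21/10)
obs 3: x=-1 → posterior Inverse-Gamma(4, 33/5)
obs 4: x=7/2 → posterior Inverse-Gamma(9/2, 309/40)
obs 5: x=-3 → posterior Inverse-Gamma(5, 809/40)
obs 6: x=3/4 → posterior Inverse-Gamma(11/2, 3361/160)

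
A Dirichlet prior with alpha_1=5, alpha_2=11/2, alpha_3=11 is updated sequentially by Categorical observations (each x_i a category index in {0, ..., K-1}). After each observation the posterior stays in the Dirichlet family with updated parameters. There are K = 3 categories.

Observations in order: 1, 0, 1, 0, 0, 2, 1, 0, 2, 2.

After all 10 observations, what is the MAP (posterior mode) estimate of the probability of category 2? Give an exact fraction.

obs 1: x=1 → posterior Dirichlet(5, 13/2, 11)
obs 2: x=0 → posterior Dirichlet(6, 13/2, 11)
obs 3: x=1 → posterior Dirichlet(6, 15/2, 11)
obs 4: x=0 → posterior Dirichlet(7, 15/2, 11)
obs 5: x=0 → posterior Dirichlet(8, 15/2, 11)
obs 6: x=2 → posterior Dirichlet(8, 15/2, 12)
obs 7: x=1 → posterior Dirichlet(8, 17/2, 12)
obs 8: x=0 → posterior Dirichlet(9, 17/2, 12)
obs 9: x=2 → posterior Dirichlet(9, 17/2, 13)
obs 10: x=2 → posterior Dirichlet(9, 17/2, 14)

26/57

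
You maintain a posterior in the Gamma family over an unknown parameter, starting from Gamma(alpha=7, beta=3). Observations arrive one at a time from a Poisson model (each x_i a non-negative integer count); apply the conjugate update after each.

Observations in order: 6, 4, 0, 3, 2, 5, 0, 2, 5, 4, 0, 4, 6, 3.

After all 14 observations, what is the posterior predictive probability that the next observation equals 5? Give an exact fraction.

72938330549983872850728220020974598742183532064901650669051027779419/730964897363258822036934505403681446388907241569039043530567909900288

obs 1: x=6 → posterior Gamma(13, 4)
obs 2: x=4 → posterior Gamma(17, 5)
obs 3: x=0 → posterior Gamma(17, 6)
obs 4: x=3 → posterior Gamma(20, 7)
obs 5: x=2 → posterior Gamma(22, 8)
obs 6: x=5 → posterior Gamma(27, 9)
obs 7: x=0 → posterior Gamma(27, 10)
obs 8: x=2 → posterior Gamma(29, 11)
obs 9: x=5 → posterior Gamma(34, 12)
obs 10: x=4 → posterior Gamma(38, 13)
obs 11: x=0 → posterior Gamma(38, 14)
obs 12: x=4 → posterior Gamma(42, 15)
obs 13: x=6 → posterior Gamma(48, 16)
obs 14: x=3 → posterior Gamma(51, 17)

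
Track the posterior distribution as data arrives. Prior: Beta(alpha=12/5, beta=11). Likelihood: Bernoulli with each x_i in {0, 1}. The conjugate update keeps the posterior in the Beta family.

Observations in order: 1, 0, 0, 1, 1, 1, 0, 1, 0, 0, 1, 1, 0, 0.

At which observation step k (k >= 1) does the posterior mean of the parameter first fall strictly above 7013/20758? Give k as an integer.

obs 1: x=1 → posterior Beta(17/5, 11)
obs 2: x=0 → posterior Beta(17/5, 12)
obs 3: x=0 → posterior Beta(17/5, 13)
obs 4: x=1 → posterior Beta(22/5, 13)
obs 5: x=1 → posterior Beta(27/5, 13)
obs 6: x=1 → posterior Beta(32/5, 13)
obs 7: x=0 → posterior Beta(32/5, 14)
obs 8: x=1 → posterior Beta(37/5, 14)
obs 9: x=0 → posterior Beta(37/5, 15)
obs 10: x=0 → posterior Beta(37/5, 16)
obs 11: x=1 → posterior Beta(42/5, 16)
obs 12: x=1 → posterior Beta(47/5, 16)
obs 13: x=0 → posterior Beta(47/5, 17)
obs 14: x=0 → posterior Beta(47/5, 18)

k = 8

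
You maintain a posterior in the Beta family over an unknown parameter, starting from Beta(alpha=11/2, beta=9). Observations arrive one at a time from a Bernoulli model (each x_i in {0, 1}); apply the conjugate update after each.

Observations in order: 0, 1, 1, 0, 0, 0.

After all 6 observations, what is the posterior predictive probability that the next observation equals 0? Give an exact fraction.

26/41

obs 1: x=0 → posterior Beta(11/2, 10)
obs 2: x=1 → posterior Beta(13/2, 10)
obs 3: x=1 → posterior Beta(15/2, 10)
obs 4: x=0 → posterior Beta(15/2, 11)
obs 5: x=0 → posterior Beta(15/2, 12)
obs 6: x=0 → posterior Beta(15/2, 13)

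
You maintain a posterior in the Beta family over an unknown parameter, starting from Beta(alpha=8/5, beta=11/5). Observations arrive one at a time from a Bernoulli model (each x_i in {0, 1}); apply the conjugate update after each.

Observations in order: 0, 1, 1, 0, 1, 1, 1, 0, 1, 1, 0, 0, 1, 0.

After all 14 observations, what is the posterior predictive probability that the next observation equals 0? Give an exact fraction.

41/89

obs 1: x=0 → posterior Beta(8/5, 16/5)
obs 2: x=1 → posterior Beta(13/5, 16/5)
obs 3: x=1 → posterior Beta(18/5, 16/5)
obs 4: x=0 → posterior Beta(18/5, 21/5)
obs 5: x=1 → posterior Beta(23/5, 21/5)
obs 6: x=1 → posterior Beta(28/5, 21/5)
obs 7: x=1 → posterior Beta(33/5, 21/5)
obs 8: x=0 → posterior Beta(33/5, 26/5)
obs 9: x=1 → posterior Beta(38/5, 26/5)
obs 10: x=1 → posterior Beta(43/5, 26/5)
obs 11: x=0 → posterior Beta(43/5, 31/5)
obs 12: x=0 → posterior Beta(43/5, 36/5)
obs 13: x=1 → posterior Beta(48/5, 36/5)
obs 14: x=0 → posterior Beta(48/5, 41/5)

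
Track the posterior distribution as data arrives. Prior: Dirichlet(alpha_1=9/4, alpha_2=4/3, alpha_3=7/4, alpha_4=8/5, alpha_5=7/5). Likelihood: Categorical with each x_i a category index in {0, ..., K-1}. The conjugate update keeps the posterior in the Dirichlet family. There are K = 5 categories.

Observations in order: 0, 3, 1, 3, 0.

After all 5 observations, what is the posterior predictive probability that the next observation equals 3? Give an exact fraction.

obs 1: x=0 → posterior Dirichlet(13/4, 4/3, 7/4, 8/5, 7/5)
obs 2: x=3 → posterior Dirichlet(13/4, 4/3, 7/4, 13/5, 7/5)
obs 3: x=1 → posterior Dirichlet(13/4, 7/3, 7/4, 13/5, 7/5)
obs 4: x=3 → posterior Dirichlet(13/4, 7/3, 7/4, 18/5, 7/5)
obs 5: x=0 → posterior Dirichlet(17/4, 7/3, 7/4, 18/5, 7/5)

27/100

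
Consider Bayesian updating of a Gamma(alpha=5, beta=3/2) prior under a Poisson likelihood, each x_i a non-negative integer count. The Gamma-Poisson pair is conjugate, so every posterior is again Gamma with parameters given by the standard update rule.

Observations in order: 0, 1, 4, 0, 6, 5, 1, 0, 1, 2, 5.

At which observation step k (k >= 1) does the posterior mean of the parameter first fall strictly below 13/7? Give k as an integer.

obs 1: x=0 → posterior Gamma(5, 5/2)
obs 2: x=1 → posterior Gamma(6, 7/2)
obs 3: x=4 → posterior Gamma(10, 9/2)
obs 4: x=0 → posterior Gamma(10, 11/2)
obs 5: x=6 → posterior Gamma(16, 13/2)
obs 6: x=5 → posterior Gamma(21, 15/2)
obs 7: x=1 → posterior Gamma(22, 17/2)
obs 8: x=0 → posterior Gamma(22, 19/2)
obs 9: x=1 → posterior Gamma(23, 21/2)
obs 10: x=2 → posterior Gamma(25, 23/2)
obs 11: x=5 → posterior Gamma(30, 25/2)

k = 2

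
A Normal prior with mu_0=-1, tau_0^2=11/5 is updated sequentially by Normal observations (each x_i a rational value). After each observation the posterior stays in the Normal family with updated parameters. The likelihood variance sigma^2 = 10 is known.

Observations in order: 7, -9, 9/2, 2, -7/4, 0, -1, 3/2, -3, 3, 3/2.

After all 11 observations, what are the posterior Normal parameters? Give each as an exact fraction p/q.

obs 1: x=7 → posterior Normal(27/61, 110/61)
obs 2: x=-9 → posterior Normal(-1, 55/36)
obs 3: x=9/2 → posterior Normal(-45/166, 110/83)
obs 4: x=2 → posterior Normal(-1/188, 55/47)
obs 5: x=-7/4 → posterior Normal(-79/420, 22/21)
obs 6: x=0 → posterior Normal(-79/464, 55/58)
obs 7: x=-1 → posterior Normal(-123/508, 110/127)
obs 8: x=3/2 → posterior Normal(-19/184, 55/69)
obs 9: x=-3 → posterior Normal(-189/596, 110/149)
obs 10: x=3 → posterior Normal(-57/640, 11/16)
obs 11: x=3/2 → posterior Normal(1/76, 110/171)

mu_0=1/76, tau_0^2=110/171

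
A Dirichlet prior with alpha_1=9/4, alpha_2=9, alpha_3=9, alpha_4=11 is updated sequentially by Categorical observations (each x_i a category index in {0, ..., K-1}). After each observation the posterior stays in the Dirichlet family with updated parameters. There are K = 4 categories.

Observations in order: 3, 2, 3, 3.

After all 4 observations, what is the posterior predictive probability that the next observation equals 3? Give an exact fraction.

56/141

obs 1: x=3 → posterior Dirichlet(9/4, 9, 9, 12)
obs 2: x=2 → posterior Dirichlet(9/4, 9, 10, 12)
obs 3: x=3 → posterior Dirichlet(9/4, 9, 10, 13)
obs 4: x=3 → posterior Dirichlet(9/4, 9, 10, 14)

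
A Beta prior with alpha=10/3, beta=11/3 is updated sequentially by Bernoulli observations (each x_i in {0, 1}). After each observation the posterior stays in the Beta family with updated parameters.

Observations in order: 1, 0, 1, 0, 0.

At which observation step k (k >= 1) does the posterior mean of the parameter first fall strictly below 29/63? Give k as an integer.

obs 1: x=1 → posterior Beta(13/3, 11/3)
obs 2: x=0 → posterior Beta(13/3, 14/3)
obs 3: x=1 → posterior Beta(16/3, 14/3)
obs 4: x=0 → posterior Beta(16/3, 17/3)
obs 5: x=0 → posterior Beta(16/3, 20/3)

k = 5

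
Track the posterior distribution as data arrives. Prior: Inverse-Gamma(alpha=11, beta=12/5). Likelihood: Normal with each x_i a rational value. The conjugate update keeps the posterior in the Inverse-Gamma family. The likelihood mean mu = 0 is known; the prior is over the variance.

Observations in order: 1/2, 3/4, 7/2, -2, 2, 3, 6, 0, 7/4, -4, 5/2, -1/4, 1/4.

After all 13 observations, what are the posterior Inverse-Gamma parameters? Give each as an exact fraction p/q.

alpha=35/2, beta=963/20

obs 1: x=1/2 → posterior Inverse-Gamma(23/2, 101/40)
obs 2: x=3/4 → posterior Inverse-Gamma(12, 449/160)
obs 3: x=7/2 → posterior Inverse-Gamma(25/2, 1429/160)
obs 4: x=-2 → posterior Inverse-Gamma(13, 1749/160)
obs 5: x=2 → posterior Inverse-Gamma(27/2, 2069/160)
obs 6: x=3 → posterior Inverse-Gamma(14, 2789/160)
obs 7: x=6 → posterior Inverse-Gamma(29/2, 5669/160)
obs 8: x=0 → posterior Inverse-Gamma(15, 5669/160)
obs 9: x=7/4 → posterior Inverse-Gamma(31/2, 2957/80)
obs 10: x=-4 → posterior Inverse-Gamma(16, 3597/80)
obs 11: x=5/2 → posterior Inverse-Gamma(33/2, 3847/80)
obs 12: x=-1/4 → posterior Inverse-Gamma(17, 7699/160)
obs 13: x=1/4 → posterior Inverse-Gamma(35/2, 963/20)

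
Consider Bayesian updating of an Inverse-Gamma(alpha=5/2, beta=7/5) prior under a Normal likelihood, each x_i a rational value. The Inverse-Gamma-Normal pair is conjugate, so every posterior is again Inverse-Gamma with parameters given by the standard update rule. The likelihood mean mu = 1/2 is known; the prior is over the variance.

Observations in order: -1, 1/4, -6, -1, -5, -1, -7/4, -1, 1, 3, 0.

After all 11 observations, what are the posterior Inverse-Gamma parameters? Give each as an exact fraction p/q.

obs 1: x=-1 → posterior Inverse-Gamma(3, 101/40)
obs 2: x=1/4 → posterior Inverse-Gamma(7/2, 409/160)
obs 3: x=-6 → posterior Inverse-Gamma(4, 3789/160)
obs 4: x=-1 → posterior Inverse-Gamma(9/2, 3969/160)
obs 5: x=-5 → posterior Inverse-Gamma(5, 6389/160)
obs 6: x=-1 → posterior Inverse-Gamma(11/2, 6569/160)
obs 7: x=-7/4 → posterior Inverse-Gamma(6, 3487/80)
obs 8: x=-1 → posterior Inverse-Gamma(13/2, 3577/80)
obs 9: x=1 → posterior Inverse-Gamma(7, 3587/80)
obs 10: x=3 → posterior Inverse-Gamma(15/2, 3837/80)
obs 11: x=0 → posterior Inverse-Gamma(8, 3847/80)

alpha=8, beta=3847/80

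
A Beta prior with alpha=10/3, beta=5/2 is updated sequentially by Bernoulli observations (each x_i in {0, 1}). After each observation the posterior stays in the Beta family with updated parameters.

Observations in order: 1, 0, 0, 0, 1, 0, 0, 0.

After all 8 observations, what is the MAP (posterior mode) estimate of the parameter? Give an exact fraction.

obs 1: x=1 → posterior Beta(13/3, 5/2)
obs 2: x=0 → posterior Beta(13/3, 7/2)
obs 3: x=0 → posterior Beta(13/3, 9/2)
obs 4: x=0 → posterior Beta(13/3, 11/2)
obs 5: x=1 → posterior Beta(16/3, 11/2)
obs 6: x=0 → posterior Beta(16/3, 13/2)
obs 7: x=0 → posterior Beta(16/3, 15/2)
obs 8: x=0 → posterior Beta(16/3, 17/2)

26/71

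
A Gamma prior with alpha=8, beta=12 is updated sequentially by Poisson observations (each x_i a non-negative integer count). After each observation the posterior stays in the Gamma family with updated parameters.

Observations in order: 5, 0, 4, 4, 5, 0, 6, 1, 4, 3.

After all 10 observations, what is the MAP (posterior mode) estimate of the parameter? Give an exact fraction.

39/22

obs 1: x=5 → posterior Gamma(13, 13)
obs 2: x=0 → posterior Gamma(13, 14)
obs 3: x=4 → posterior Gamma(17, 15)
obs 4: x=4 → posterior Gamma(21, 16)
obs 5: x=5 → posterior Gamma(26, 17)
obs 6: x=0 → posterior Gamma(26, 18)
obs 7: x=6 → posterior Gamma(32, 19)
obs 8: x=1 → posterior Gamma(33, 20)
obs 9: x=4 → posterior Gamma(37, 21)
obs 10: x=3 → posterior Gamma(40, 22)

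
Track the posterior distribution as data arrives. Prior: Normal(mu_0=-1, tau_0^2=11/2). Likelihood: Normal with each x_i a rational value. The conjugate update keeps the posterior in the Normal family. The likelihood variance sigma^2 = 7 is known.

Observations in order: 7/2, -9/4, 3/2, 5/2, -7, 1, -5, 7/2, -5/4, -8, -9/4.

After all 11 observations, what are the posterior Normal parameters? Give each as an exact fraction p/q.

mu_0=-661/540, tau_0^2=77/135

obs 1: x=7/2 → posterior Normal(49/50, 77/25)
obs 2: x=-9/4 → posterior Normal(-1/144, 77/36)
obs 3: x=3/2 → posterior Normal(65/188, 77/47)
obs 4: x=5/2 → posterior Normal(175/232, 77/58)
obs 5: x=-7 → posterior Normal(-133/276, 77/69)
obs 6: x=1 → posterior Normal(-89/320, 77/80)
obs 7: x=-5 → posterior Normal(-309/364, 11/13)
obs 8: x=7/2 → posterior Normal(-155/408, 77/102)
obs 9: x=-5/4 → posterior Normal(-105/226, 77/113)
obs 10: x=-8 → posterior Normal(-281/248, 77/124)
obs 11: x=-9/4 → posterior Normal(-661/540, 77/135)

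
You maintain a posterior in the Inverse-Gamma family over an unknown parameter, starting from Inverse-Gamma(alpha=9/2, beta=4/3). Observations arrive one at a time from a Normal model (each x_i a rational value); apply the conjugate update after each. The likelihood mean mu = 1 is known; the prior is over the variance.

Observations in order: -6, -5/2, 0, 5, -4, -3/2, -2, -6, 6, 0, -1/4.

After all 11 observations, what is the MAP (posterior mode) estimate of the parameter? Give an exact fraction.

obs 1: x=-6 → posterior Inverse-Gamma(5, 155/6)
obs 2: x=-5/2 → posterior Inverse-Gamma(11/2, 767/24)
obs 3: x=0 → posterior Inverse-Gamma(6, 779/24)
obs 4: x=5 → posterior Inverse-Gamma(13/2, 971/24)
obs 5: x=-4 → posterior Inverse-Gamma(7, 1271/24)
obs 6: x=-3/2 → posterior Inverse-Gamma(15/2, 673/12)
obs 7: x=-2 → posterior Inverse-Gamma(8, 727/12)
obs 8: x=-6 → posterior Inverse-Gamma(17/2, 1021/12)
obs 9: x=6 → posterior Inverse-Gamma(9, 1171/12)
obs 10: x=0 → posterior Inverse-Gamma(19/2, 1177/12)
obs 11: x=-1/4 → posterior Inverse-Gamma(10, 9491/96)

9491/1056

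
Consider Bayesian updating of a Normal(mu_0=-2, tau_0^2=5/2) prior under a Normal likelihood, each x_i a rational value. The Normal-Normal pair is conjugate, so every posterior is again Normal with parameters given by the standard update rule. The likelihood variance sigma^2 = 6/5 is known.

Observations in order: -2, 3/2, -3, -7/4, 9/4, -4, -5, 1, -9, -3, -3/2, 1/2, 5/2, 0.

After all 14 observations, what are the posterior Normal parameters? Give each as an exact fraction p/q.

obs 1: x=-2 → posterior Normal(-2, 30/37)
obs 2: x=3/2 → posterior Normal(-73/124, 15/31)
obs 3: x=-3 → posterior Normal(-223/174, 10/29)
obs 4: x=-7/4 → posterior Normal(-621/448, 15/56)
obs 5: x=9/4 → posterior Normal(-99/137, 30/137)
obs 6: x=-4 → posterior Normal(-199/162, 5/27)
obs 7: x=-5 → posterior Normal(-324/187, 30/187)
obs 8: x=1 → posterior Normal(-299/212, 15/106)
obs 9: x=-9 → posterior Normal(-524/237, 10/79)
obs 10: x=-3 → posterior Normal(-599/262, 15/131)
obs 11: x=-3/2 → posterior Normal(-1273/574, 30/287)
obs 12: x=1/2 → posterior Normal(-2, 5/52)
obs 13: x=5/2 → posterior Normal(-1123/674, 30/337)
obs 14: x=0 → posterior Normal(-1123/724, 15/181)

mu_0=-1123/724, tau_0^2=15/181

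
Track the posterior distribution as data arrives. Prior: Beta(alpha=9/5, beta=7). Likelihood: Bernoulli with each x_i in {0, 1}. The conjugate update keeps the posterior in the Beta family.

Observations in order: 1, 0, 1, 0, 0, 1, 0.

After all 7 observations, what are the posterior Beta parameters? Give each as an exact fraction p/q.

alpha=24/5, beta=11

obs 1: x=1 → posterior Beta(14/5, 7)
obs 2: x=0 → posterior Beta(14/5, 8)
obs 3: x=1 → posterior Beta(19/5, 8)
obs 4: x=0 → posterior Beta(19/5, 9)
obs 5: x=0 → posterior Beta(19/5, 10)
obs 6: x=1 → posterior Beta(24/5, 10)
obs 7: x=0 → posterior Beta(24/5, 11)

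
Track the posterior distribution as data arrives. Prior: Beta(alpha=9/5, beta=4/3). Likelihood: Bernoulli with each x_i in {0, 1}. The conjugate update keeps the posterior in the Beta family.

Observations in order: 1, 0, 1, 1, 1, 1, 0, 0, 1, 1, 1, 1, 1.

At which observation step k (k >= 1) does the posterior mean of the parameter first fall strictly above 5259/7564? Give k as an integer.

obs 1: x=1 → posterior Beta(14/5, 4/3)
obs 2: x=0 → posterior Beta(14/5, 7/3)
obs 3: x=1 → posterior Beta(19/5, 7/3)
obs 4: x=1 → posterior Beta(24/5, 7/3)
obs 5: x=1 → posterior Beta(29/5, 7/3)
obs 6: x=1 → posterior Beta(34/5, 7/3)
obs 7: x=0 → posterior Beta(34/5, 10/3)
obs 8: x=0 → posterior Beta(34/5, 13/3)
obs 9: x=1 → posterior Beta(39/5, 13/3)
obs 10: x=1 → posterior Beta(44/5, 13/3)
obs 11: x=1 → posterior Beta(49/5, 13/3)
obs 12: x=1 → posterior Beta(54/5, 13/3)
obs 13: x=1 → posterior Beta(59/5, 13/3)

k = 5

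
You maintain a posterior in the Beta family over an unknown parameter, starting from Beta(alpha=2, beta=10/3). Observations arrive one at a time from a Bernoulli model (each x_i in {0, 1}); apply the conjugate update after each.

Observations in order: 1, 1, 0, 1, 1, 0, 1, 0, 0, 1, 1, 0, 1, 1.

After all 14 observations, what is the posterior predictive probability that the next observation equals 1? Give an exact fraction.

obs 1: x=1 → posterior Beta(3, 10/3)
obs 2: x=1 → posterior Beta(4, 10/3)
obs 3: x=0 → posterior Beta(4, 13/3)
obs 4: x=1 → posterior Beta(5, 13/3)
obs 5: x=1 → posterior Beta(6, 13/3)
obs 6: x=0 → posterior Beta(6, 16/3)
obs 7: x=1 → posterior Beta(7, 16/3)
obs 8: x=0 → posterior Beta(7, 19/3)
obs 9: x=0 → posterior Beta(7, 22/3)
obs 10: x=1 → posterior Beta(8, 22/3)
obs 11: x=1 → posterior Beta(9, 22/3)
obs 12: x=0 → posterior Beta(9, 25/3)
obs 13: x=1 → posterior Beta(10, 25/3)
obs 14: x=1 → posterior Beta(11, 25/3)

33/58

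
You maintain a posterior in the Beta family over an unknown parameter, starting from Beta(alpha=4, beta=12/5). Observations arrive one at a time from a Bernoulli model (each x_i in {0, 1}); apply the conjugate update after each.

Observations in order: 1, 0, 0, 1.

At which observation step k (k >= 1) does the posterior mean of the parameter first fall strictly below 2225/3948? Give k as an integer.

k = 3

obs 1: x=1 → posterior Beta(5, 12/5)
obs 2: x=0 → posterior Beta(5, 17/5)
obs 3: x=0 → posterior Beta(5, 22/5)
obs 4: x=1 → posterior Beta(6, 22/5)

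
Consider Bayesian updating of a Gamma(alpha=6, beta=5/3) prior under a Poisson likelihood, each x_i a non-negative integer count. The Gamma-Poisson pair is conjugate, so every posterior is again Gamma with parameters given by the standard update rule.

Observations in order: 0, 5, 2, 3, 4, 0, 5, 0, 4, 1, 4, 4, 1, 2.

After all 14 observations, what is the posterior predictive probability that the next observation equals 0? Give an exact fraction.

obs 1: x=0 → posterior Gamma(6, 8/3)
obs 2: x=5 → posterior Gamma(11, 11/3)
obs 3: x=2 → posterior Gamma(13, 14/3)
obs 4: x=3 → posterior Gamma(16, 17/3)
obs 5: x=4 → posterior Gamma(20, 20/3)
obs 6: x=0 → posterior Gamma(20, 23/3)
obs 7: x=5 → posterior Gamma(25, 26/3)
obs 8: x=0 → posterior Gamma(25, 29/3)
obs 9: x=4 → posterior Gamma(29, 32/3)
obs 10: x=1 → posterior Gamma(30, 35/3)
obs 11: x=4 → posterior Gamma(34, 38/3)
obs 12: x=4 → posterior Gamma(38, 41/3)
obs 13: x=1 → posterior Gamma(39, 44/3)
obs 14: x=2 → posterior Gamma(41, 47/3)

359759420802312522637857046018598071824300681556985521245664840905647/4547473508864641189575195312500000000000000000000000000000000000000000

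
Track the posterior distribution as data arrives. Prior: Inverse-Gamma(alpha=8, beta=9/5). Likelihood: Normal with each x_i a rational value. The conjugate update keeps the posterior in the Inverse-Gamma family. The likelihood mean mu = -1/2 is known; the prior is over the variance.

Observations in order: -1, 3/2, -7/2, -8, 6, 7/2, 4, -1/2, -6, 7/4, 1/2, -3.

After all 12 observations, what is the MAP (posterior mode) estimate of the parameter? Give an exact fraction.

obs 1: x=-1 → posterior Inverse-Gamma(17/2, 77/40)
obs 2: x=3/2 → posterior Inverse-Gamma(9, 157/40)
obs 3: x=-7/2 → posterior Inverse-Gamma(19/2, 337/40)
obs 4: x=-8 → posterior Inverse-Gamma(10, 731/20)
obs 5: x=6 → posterior Inverse-Gamma(21/2, 2307/40)
obs 6: x=7/2 → posterior Inverse-Gamma(11, 2627/40)
obs 7: x=4 → posterior Inverse-Gamma(23/2, 379/5)
obs 8: x=-1/2 → posterior Inverse-Gamma(12, 379/5)
obs 9: x=-6 → posterior Inverse-Gamma(25/2, 3637/40)
obs 10: x=7/4 → posterior Inverse-Gamma(13, 14953/160)
obs 11: x=1/2 → posterior Inverse-Gamma(27/2, 15033/160)
obs 12: x=-3 → posterior Inverse-Gamma(14, 15533/160)

15533/2400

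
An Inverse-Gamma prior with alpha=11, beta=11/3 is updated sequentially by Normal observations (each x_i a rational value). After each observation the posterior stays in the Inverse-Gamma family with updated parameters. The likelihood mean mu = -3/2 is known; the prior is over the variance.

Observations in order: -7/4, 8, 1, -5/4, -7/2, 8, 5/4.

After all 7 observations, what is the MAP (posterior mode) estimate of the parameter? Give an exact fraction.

9877/1488

obs 1: x=-7/4 → posterior Inverse-Gamma(23/2, 355/96)
obs 2: x=8 → posterior Inverse-Gamma(12, 4687/96)
obs 3: x=1 → posterior Inverse-Gamma(25/2, 4987/96)
obs 4: x=-5/4 → posterior Inverse-Gamma(13, 2495/48)
obs 5: x=-7/2 → posterior Inverse-Gamma(27/2, 2591/48)
obs 6: x=8 → posterior Inverse-Gamma(14, 4757/48)
obs 7: x=5/4 → posterior Inverse-Gamma(29/2, 9877/96)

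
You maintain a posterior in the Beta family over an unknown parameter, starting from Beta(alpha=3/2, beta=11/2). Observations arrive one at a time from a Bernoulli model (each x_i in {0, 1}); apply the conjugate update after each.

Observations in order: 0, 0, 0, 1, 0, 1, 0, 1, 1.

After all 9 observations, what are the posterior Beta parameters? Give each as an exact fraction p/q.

alpha=11/2, beta=21/2

obs 1: x=0 → posterior Beta(3/2, 13/2)
obs 2: x=0 → posterior Beta(3/2, 15/2)
obs 3: x=0 → posterior Beta(3/2, 17/2)
obs 4: x=1 → posterior Beta(5/2, 17/2)
obs 5: x=0 → posterior Beta(5/2, 19/2)
obs 6: x=1 → posterior Beta(7/2, 19/2)
obs 7: x=0 → posterior Beta(7/2, 21/2)
obs 8: x=1 → posterior Beta(9/2, 21/2)
obs 9: x=1 → posterior Beta(11/2, 21/2)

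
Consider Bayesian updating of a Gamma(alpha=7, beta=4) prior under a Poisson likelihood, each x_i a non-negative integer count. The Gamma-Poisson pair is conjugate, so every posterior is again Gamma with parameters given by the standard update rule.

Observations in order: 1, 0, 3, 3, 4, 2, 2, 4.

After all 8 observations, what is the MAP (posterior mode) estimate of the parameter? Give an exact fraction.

25/12

obs 1: x=1 → posterior Gamma(8, 5)
obs 2: x=0 → posterior Gamma(8, 6)
obs 3: x=3 → posterior Gamma(11, 7)
obs 4: x=3 → posterior Gamma(14, 8)
obs 5: x=4 → posterior Gamma(18, 9)
obs 6: x=2 → posterior Gamma(20, 10)
obs 7: x=2 → posterior Gamma(22, 11)
obs 8: x=4 → posterior Gamma(26, 12)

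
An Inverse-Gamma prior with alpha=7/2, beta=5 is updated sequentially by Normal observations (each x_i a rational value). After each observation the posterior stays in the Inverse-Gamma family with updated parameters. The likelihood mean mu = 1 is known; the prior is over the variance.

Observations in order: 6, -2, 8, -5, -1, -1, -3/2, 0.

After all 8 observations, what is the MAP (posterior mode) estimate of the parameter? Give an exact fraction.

577/68

obs 1: x=6 → posterior Inverse-Gamma(4, 35/2)
obs 2: x=-2 → posterior Inverse-Gamma(9/2, 22)
obs 3: x=8 → posterior Inverse-Gamma(5, 93/2)
obs 4: x=-5 → posterior Inverse-Gamma(11/2, 129/2)
obs 5: x=-1 → posterior Inverse-Gamma(6, 133/2)
obs 6: x=-1 → posterior Inverse-Gamma(13/2, 137/2)
obs 7: x=-3/2 → posterior Inverse-Gamma(7, 573/8)
obs 8: x=0 → posterior Inverse-Gamma(15/2, 577/8)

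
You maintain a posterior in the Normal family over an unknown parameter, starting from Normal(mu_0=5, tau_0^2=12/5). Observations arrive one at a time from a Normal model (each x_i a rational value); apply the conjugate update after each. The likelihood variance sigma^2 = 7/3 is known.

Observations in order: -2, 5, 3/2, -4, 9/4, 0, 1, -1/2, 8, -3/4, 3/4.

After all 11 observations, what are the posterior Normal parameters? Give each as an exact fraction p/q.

mu_0=580/431, tau_0^2=84/431

obs 1: x=-2 → posterior Normal(103/71, 84/71)
obs 2: x=5 → posterior Normal(283/107, 84/107)
obs 3: x=3/2 → posterior Normal(337/143, 84/143)
obs 4: x=-4 → posterior Normal(193/179, 84/179)
obs 5: x=9/4 → posterior Normal(274/215, 84/215)
obs 6: x=0 → posterior Normal(274/251, 84/251)
obs 7: x=1 → posterior Normal(310/287, 12/41)
obs 8: x=-1/2 → posterior Normal(292/323, 84/323)
obs 9: x=8 → posterior Normal(580/359, 84/359)
obs 10: x=-3/4 → posterior Normal(7/5, 84/395)
obs 11: x=3/4 → posterior Normal(580/431, 84/431)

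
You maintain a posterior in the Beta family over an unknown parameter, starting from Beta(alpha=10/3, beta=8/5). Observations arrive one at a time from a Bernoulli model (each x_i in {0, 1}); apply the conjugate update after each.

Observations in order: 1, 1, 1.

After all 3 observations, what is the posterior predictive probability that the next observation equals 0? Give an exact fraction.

obs 1: x=1 → posterior Beta(13/3, 8/5)
obs 2: x=1 → posterior Beta(16/3, 8/5)
obs 3: x=1 → posterior Beta(19/3, 8/5)

24/119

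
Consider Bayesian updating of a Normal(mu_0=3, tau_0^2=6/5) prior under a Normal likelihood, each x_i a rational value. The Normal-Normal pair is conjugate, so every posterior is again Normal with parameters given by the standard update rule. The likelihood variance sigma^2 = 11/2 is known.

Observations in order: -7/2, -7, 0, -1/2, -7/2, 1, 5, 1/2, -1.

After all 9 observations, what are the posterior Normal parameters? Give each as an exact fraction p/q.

obs 1: x=-7/2 → posterior Normal(123/67, 66/67)
obs 2: x=-7 → posterior Normal(39/79, 66/79)
obs 3: x=0 → posterior Normal(3/7, 66/91)
obs 4: x=-1/2 → posterior Normal(33/103, 66/103)
obs 5: x=-7/2 → posterior Normal(-9/115, 66/115)
obs 6: x=1 → posterior Normal(3/127, 66/127)
obs 7: x=5 → posterior Normal(63/139, 66/139)
obs 8: x=1/2 → posterior Normal(69/151, 66/151)
obs 9: x=-1 → posterior Normal(57/163, 66/163)

mu_0=57/163, tau_0^2=66/163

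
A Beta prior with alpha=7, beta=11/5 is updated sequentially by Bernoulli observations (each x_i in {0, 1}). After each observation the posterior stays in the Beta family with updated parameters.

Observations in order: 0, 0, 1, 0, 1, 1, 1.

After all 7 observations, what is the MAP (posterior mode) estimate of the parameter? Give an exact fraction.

50/71

obs 1: x=0 → posterior Beta(7, 16/5)
obs 2: x=0 → posterior Beta(7, 21/5)
obs 3: x=1 → posterior Beta(8, 21/5)
obs 4: x=0 → posterior Beta(8, 26/5)
obs 5: x=1 → posterior Beta(9, 26/5)
obs 6: x=1 → posterior Beta(10, 26/5)
obs 7: x=1 → posterior Beta(11, 26/5)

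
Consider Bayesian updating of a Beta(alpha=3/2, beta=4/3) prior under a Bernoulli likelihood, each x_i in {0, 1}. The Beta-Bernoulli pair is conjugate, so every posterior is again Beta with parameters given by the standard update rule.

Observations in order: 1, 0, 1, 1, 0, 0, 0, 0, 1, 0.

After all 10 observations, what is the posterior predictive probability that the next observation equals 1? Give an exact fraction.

obs 1: x=1 → posterior Beta(5/2, 4/3)
obs 2: x=0 → posterior Beta(5/2, 7/3)
obs 3: x=1 → posterior Beta(7/2, 7/3)
obs 4: x=1 → posterior Beta(9/2, 7/3)
obs 5: x=0 → posterior Beta(9/2, 10/3)
obs 6: x=0 → posterior Beta(9/2, 13/3)
obs 7: x=0 → posterior Beta(9/2, 16/3)
obs 8: x=0 → posterior Beta(9/2, 19/3)
obs 9: x=1 → posterior Beta(11/2, 19/3)
obs 10: x=0 → posterior Beta(11/2, 22/3)

3/7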